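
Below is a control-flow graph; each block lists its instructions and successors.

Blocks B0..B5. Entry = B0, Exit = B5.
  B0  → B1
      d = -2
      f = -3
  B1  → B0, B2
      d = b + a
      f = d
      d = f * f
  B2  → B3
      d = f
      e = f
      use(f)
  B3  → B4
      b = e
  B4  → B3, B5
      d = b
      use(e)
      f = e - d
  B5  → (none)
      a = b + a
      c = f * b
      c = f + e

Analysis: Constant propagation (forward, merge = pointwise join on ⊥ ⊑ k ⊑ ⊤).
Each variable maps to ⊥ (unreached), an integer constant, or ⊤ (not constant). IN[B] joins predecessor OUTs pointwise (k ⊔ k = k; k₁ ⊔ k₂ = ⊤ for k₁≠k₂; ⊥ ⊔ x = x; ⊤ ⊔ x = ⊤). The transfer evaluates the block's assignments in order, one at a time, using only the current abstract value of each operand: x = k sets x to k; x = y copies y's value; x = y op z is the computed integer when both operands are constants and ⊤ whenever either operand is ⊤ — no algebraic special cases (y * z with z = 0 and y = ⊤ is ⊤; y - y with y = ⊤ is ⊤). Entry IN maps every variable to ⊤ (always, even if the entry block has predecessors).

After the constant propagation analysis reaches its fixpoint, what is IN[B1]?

Converged values:
  B0:  IN=(all ⊤)  OUT={d:-2, f:-3; rest ⊤}
  B1:  IN={d:-2, f:-3; rest ⊤}  OUT=(all ⊤)
  B2:  IN=(all ⊤)  OUT=(all ⊤)
  B3:  IN=(all ⊤)  OUT=(all ⊤)
  B4:  IN=(all ⊤)  OUT=(all ⊤)
  B5:  IN=(all ⊤)  OUT=(all ⊤)

Merge at B1: IN[B1] = OUT[B0] = {a: ⊤, b: ⊤, c: ⊤, d: -2, e: ⊤, f: -3}

Answer: {a: ⊤, b: ⊤, c: ⊤, d: -2, e: ⊤, f: -3}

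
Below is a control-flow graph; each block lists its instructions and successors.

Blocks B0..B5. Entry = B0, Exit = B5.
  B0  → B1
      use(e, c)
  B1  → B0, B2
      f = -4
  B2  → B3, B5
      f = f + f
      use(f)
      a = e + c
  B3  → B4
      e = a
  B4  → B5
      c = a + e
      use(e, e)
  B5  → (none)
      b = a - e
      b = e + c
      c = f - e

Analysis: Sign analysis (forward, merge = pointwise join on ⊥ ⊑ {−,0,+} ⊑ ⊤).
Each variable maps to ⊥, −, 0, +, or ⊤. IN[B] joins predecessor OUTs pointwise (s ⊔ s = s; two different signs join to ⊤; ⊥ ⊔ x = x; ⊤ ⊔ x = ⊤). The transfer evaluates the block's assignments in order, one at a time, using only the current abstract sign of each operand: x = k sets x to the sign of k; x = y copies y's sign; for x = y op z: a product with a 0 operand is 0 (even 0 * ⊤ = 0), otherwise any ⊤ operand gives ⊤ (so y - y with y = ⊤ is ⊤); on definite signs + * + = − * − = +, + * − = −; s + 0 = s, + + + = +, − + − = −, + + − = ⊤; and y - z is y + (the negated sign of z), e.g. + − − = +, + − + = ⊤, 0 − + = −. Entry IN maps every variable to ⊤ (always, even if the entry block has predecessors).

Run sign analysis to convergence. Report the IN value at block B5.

Answer: {a: ⊤, b: ⊤, c: ⊤, d: ⊤, e: ⊤, f: -}

Derivation:
Fixpoint table:
  B0:  IN=(all ⊤)  OUT=(all ⊤)
  B1:  IN=(all ⊤)  OUT={f:-; rest ⊤}
  B2:  IN={f:-; rest ⊤}  OUT={f:-; rest ⊤}
  B3:  IN={f:-; rest ⊤}  OUT={f:-; rest ⊤}
  B4:  IN={f:-; rest ⊤}  OUT={f:-; rest ⊤}
  B5:  IN={f:-; rest ⊤}  OUT={f:-; rest ⊤}

Merge at B5: IN[B5] = OUT[B2] ⊔ OUT[B4] = {a: ⊤, b: ⊤, c: ⊤, d: ⊤, e: ⊤, f: -}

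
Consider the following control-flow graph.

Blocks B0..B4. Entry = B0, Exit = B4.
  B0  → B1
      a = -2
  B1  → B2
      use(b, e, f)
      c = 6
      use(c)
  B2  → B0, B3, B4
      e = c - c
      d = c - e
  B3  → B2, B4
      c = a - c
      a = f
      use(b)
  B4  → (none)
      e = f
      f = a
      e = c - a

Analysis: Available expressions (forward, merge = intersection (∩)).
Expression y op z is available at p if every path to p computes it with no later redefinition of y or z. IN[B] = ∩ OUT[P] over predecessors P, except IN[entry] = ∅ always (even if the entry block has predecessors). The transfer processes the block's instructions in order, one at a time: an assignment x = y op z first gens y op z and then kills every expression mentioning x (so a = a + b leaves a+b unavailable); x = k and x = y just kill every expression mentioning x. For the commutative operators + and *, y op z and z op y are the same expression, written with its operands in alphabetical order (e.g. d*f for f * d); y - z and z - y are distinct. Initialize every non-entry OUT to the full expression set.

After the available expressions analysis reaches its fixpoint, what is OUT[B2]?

Per-block solution:
  B0:  IN={}  OUT={}
  B1:  IN={}  OUT={}
  B2:  IN={}  OUT={c-c, c-e}
  B3:  IN={c-c, c-e}  OUT={}
  B4:  IN={}  OUT={c-a}

Merge at B2: IN[B2] = OUT[B1] ∩ OUT[B3] = {}
Applying B2's transfer function to that IN value gives OUT[B2] (row B2 above).

Answer: {c-c, c-e}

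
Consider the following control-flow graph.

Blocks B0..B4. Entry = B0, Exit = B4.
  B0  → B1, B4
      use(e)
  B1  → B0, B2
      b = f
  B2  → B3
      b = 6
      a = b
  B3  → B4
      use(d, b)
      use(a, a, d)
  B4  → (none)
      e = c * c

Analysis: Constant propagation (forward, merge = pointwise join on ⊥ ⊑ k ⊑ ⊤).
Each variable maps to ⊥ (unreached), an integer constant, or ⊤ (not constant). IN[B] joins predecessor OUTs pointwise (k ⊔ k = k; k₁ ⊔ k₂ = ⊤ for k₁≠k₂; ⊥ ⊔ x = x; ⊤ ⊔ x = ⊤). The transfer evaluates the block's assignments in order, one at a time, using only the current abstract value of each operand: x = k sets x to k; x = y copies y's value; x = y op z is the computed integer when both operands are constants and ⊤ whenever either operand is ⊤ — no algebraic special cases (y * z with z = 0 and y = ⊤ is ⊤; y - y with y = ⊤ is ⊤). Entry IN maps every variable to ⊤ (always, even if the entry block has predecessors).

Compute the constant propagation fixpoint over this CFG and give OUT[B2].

Converged values:
  B0:   IN=(all ⊤)   OUT=(all ⊤)
  B1:   IN=(all ⊤)   OUT=(all ⊤)
  B2:   IN=(all ⊤)   OUT={a:6, b:6; rest ⊤}
  B3:   IN={a:6, b:6; rest ⊤}   OUT={a:6, b:6; rest ⊤}
  B4:   IN=(all ⊤)   OUT=(all ⊤)

Merge at B2: IN[B2] = OUT[B1] = {a: ⊤, b: ⊤, c: ⊤, d: ⊤, e: ⊤, f: ⊤}
Applying B2's transfer function to that IN value gives OUT[B2] (row B2 above).

Answer: {a: 6, b: 6, c: ⊤, d: ⊤, e: ⊤, f: ⊤}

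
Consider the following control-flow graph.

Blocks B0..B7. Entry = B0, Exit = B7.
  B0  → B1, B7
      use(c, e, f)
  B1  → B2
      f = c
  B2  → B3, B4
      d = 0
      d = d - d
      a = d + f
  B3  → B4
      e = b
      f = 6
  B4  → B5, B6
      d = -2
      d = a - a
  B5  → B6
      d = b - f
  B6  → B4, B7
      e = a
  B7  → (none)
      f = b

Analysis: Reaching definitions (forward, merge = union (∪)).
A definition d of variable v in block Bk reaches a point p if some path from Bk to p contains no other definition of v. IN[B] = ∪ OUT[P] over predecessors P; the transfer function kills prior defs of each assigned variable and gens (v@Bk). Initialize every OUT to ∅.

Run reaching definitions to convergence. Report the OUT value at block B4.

Per-block solution:
  B0:   IN={}   OUT={}
  B1:   IN={}   OUT={f@B1}
  B2:   IN={f@B1}   OUT={a@B2, d@B2, f@B1}
  B3:   IN={a@B2, d@B2, f@B1}   OUT={a@B2, d@B2, e@B3, f@B3}
  B4:   IN={a@B2, d@B2, d@B4, d@B5, e@B3, e@B6, f@B1, f@B3}   OUT={a@B2, d@B4, e@B3, e@B6, f@B1, f@B3}
  B5:   IN={a@B2, d@B4, e@B3, e@B6, f@B1, f@B3}   OUT={a@B2, d@B5, e@B3, e@B6, f@B1, f@B3}
  B6:   IN={a@B2, d@B4, d@B5, e@B3, e@B6, f@B1, f@B3}   OUT={a@B2, d@B4, d@B5, e@B6, f@B1, f@B3}
  B7:   IN={a@B2, d@B4, d@B5, e@B6, f@B1, f@B3}   OUT={a@B2, d@B4, d@B5, e@B6, f@B7}

Merge at B4: IN[B4] = OUT[B2] ⊔ OUT[B3] ⊔ OUT[B6] = {a@B2, d@B2, d@B4, d@B5, e@B3, e@B6, f@B1, f@B3}
Applying B4's transfer function to that IN value gives OUT[B4] (row B4 above).

Answer: {a@B2, d@B4, e@B3, e@B6, f@B1, f@B3}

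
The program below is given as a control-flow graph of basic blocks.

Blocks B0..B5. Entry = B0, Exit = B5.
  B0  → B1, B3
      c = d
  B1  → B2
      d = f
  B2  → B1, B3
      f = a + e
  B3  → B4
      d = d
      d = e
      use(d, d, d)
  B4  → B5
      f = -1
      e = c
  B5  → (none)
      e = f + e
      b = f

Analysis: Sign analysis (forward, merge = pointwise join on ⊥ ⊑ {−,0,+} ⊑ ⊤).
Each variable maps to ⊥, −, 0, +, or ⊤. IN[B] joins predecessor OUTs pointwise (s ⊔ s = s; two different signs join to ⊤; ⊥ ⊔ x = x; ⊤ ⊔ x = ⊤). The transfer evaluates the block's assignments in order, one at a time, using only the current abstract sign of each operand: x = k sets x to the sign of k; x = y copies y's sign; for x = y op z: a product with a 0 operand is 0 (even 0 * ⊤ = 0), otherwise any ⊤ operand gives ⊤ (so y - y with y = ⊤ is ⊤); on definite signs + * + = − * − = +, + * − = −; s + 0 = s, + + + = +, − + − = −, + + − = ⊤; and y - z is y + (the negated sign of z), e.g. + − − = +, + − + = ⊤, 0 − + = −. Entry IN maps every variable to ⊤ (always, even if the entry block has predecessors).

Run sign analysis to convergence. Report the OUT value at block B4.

Per-block solution:
  B0: | IN=(all ⊤) | OUT=(all ⊤)
  B1: | IN=(all ⊤) | OUT=(all ⊤)
  B2: | IN=(all ⊤) | OUT=(all ⊤)
  B3: | IN=(all ⊤) | OUT=(all ⊤)
  B4: | IN=(all ⊤) | OUT={f:-; rest ⊤}
  B5: | IN={f:-; rest ⊤} | OUT={b:-, f:-; rest ⊤}

Merge at B4: IN[B4] = OUT[B3] = {a: ⊤, b: ⊤, c: ⊤, d: ⊤, e: ⊤, f: ⊤}
Applying B4's transfer function to that IN value gives OUT[B4] (row B4 above).

Answer: {a: ⊤, b: ⊤, c: ⊤, d: ⊤, e: ⊤, f: -}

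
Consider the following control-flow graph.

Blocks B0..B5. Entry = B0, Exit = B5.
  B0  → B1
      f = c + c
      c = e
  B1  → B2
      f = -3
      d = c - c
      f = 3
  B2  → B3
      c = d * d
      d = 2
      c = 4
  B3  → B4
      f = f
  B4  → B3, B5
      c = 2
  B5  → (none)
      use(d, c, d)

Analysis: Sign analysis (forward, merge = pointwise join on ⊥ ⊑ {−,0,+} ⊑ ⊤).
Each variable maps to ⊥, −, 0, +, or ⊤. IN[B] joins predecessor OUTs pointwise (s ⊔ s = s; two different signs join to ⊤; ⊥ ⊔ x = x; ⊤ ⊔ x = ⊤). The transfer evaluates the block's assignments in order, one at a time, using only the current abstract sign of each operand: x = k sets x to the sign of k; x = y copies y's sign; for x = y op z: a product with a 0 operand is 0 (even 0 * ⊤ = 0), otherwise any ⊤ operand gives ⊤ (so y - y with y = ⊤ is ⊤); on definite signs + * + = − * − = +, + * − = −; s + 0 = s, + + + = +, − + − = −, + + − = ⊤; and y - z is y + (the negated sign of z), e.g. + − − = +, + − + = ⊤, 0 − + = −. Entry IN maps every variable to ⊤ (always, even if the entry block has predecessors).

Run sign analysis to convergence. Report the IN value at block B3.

Converged values:
  B0:   IN=(all ⊤)   OUT=(all ⊤)
  B1:   IN=(all ⊤)   OUT={f:+; rest ⊤}
  B2:   IN={f:+; rest ⊤}   OUT={c:+, d:+, f:+; rest ⊤}
  B3:   IN={c:+, d:+, f:+; rest ⊤}   OUT={c:+, d:+, f:+; rest ⊤}
  B4:   IN={c:+, d:+, f:+; rest ⊤}   OUT={c:+, d:+, f:+; rest ⊤}
  B5:   IN={c:+, d:+, f:+; rest ⊤}   OUT={c:+, d:+, f:+; rest ⊤}

Merge at B3: IN[B3] = OUT[B2] ⊔ OUT[B4] = {a: ⊤, b: ⊤, c: +, d: +, e: ⊤, f: +}

Answer: {a: ⊤, b: ⊤, c: +, d: +, e: ⊤, f: +}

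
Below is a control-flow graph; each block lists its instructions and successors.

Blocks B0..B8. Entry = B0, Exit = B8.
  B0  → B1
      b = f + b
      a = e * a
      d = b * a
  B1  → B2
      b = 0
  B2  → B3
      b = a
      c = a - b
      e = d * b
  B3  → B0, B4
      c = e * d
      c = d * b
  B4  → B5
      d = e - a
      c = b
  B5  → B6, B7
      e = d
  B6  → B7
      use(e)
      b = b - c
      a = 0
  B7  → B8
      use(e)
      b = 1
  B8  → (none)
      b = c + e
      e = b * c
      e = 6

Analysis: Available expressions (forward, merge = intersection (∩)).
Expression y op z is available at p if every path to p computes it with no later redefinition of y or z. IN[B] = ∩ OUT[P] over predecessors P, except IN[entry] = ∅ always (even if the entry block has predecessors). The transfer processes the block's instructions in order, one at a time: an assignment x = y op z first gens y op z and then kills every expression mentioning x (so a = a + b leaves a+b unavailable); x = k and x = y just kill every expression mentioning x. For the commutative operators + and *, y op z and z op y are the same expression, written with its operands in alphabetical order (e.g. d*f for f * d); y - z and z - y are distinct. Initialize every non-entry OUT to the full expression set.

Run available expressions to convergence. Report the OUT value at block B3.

Fixpoint table:
  B0: | IN={} | OUT={a*b}
  B1: | IN={a*b} | OUT={}
  B2: | IN={} | OUT={a-b, b*d}
  B3: | IN={a-b, b*d} | OUT={a-b, b*d, d*e}
  B4: | IN={a-b, b*d, d*e} | OUT={a-b, e-a}
  B5: | IN={a-b, e-a} | OUT={a-b}
  B6: | IN={a-b} | OUT={}
  B7: | IN={} | OUT={}
  B8: | IN={} | OUT={b*c}

Merge at B3: IN[B3] = OUT[B2] = {a-b, b*d}
Applying B3's transfer function to that IN value gives OUT[B3] (row B3 above).

Answer: {a-b, b*d, d*e}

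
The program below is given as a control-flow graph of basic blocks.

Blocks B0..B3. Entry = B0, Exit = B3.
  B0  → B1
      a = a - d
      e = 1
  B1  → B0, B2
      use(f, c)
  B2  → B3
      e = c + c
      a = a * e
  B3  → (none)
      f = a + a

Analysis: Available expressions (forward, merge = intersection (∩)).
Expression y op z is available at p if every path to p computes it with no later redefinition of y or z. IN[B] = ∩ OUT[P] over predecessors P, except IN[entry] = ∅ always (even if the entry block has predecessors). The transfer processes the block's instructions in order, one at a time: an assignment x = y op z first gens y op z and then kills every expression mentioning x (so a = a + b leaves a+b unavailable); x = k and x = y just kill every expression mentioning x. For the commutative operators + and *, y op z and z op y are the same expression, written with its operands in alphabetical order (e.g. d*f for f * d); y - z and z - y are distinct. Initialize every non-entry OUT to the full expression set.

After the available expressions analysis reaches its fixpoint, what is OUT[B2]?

Fixpoint table:
  B0: | IN={} | OUT={}
  B1: | IN={} | OUT={}
  B2: | IN={} | OUT={c+c}
  B3: | IN={c+c} | OUT={a+a, c+c}

Merge at B2: IN[B2] = OUT[B1] = {}
Applying B2's transfer function to that IN value gives OUT[B2] (row B2 above).

Answer: {c+c}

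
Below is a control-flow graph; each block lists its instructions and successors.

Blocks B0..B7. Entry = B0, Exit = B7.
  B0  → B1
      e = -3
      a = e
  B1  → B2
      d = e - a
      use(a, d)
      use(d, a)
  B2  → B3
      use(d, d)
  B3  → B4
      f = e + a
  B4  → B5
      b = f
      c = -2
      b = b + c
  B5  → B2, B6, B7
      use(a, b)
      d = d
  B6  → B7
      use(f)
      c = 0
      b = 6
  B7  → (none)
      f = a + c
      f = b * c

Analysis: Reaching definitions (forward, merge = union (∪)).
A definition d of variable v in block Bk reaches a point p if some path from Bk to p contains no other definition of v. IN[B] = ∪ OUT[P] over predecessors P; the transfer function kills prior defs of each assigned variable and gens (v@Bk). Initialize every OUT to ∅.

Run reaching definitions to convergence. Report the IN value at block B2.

Converged values:
  B0:  IN={}  OUT={a@B0, e@B0}
  B1:  IN={a@B0, e@B0}  OUT={a@B0, d@B1, e@B0}
  B2:  IN={a@B0, b@B4, c@B4, d@B1, d@B5, e@B0, f@B3}  OUT={a@B0, b@B4, c@B4, d@B1, d@B5, e@B0, f@B3}
  B3:  IN={a@B0, b@B4, c@B4, d@B1, d@B5, e@B0, f@B3}  OUT={a@B0, b@B4, c@B4, d@B1, d@B5, e@B0, f@B3}
  B4:  IN={a@B0, b@B4, c@B4, d@B1, d@B5, e@B0, f@B3}  OUT={a@B0, b@B4, c@B4, d@B1, d@B5, e@B0, f@B3}
  B5:  IN={a@B0, b@B4, c@B4, d@B1, d@B5, e@B0, f@B3}  OUT={a@B0, b@B4, c@B4, d@B5, e@B0, f@B3}
  B6:  IN={a@B0, b@B4, c@B4, d@B5, e@B0, f@B3}  OUT={a@B0, b@B6, c@B6, d@B5, e@B0, f@B3}
  B7:  IN={a@B0, b@B4, b@B6, c@B4, c@B6, d@B5, e@B0, f@B3}  OUT={a@B0, b@B4, b@B6, c@B4, c@B6, d@B5, e@B0, f@B7}

Merge at B2: IN[B2] = OUT[B1] ⊔ OUT[B5] = {a@B0, b@B4, c@B4, d@B1, d@B5, e@B0, f@B3}

Answer: {a@B0, b@B4, c@B4, d@B1, d@B5, e@B0, f@B3}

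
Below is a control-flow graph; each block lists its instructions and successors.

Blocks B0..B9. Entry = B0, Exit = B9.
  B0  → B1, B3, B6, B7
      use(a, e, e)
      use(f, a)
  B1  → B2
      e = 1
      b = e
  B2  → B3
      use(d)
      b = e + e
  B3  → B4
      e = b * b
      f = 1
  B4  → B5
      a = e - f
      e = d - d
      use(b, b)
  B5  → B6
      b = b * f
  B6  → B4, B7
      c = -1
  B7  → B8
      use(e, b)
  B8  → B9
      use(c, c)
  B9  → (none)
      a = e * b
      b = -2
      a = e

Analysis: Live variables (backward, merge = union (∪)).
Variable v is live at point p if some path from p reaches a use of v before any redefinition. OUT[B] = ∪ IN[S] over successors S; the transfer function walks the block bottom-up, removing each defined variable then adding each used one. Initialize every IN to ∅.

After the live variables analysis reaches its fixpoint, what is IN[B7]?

Per-block solution:
  B0:  IN={a, b, c, d, e, f}  OUT={b, c, d, e, f}
  B1:  IN={d}  OUT={d, e}
  B2:  IN={d, e}  OUT={b, d}
  B3:  IN={b, d}  OUT={b, d, e, f}
  B4:  IN={b, d, e, f}  OUT={b, d, e, f}
  B5:  IN={b, d, e, f}  OUT={b, d, e, f}
  B6:  IN={b, d, e, f}  OUT={b, c, d, e, f}
  B7:  IN={b, c, e}  OUT={b, c, e}
  B8:  IN={b, c, e}  OUT={b, e}
  B9:  IN={b, e}  OUT={}

Merge at B7: OUT[B7] = IN[B8] = {b, c, e}
Applying B7's transfer function to that OUT value gives IN[B7] (row B7 above).

Answer: {b, c, e}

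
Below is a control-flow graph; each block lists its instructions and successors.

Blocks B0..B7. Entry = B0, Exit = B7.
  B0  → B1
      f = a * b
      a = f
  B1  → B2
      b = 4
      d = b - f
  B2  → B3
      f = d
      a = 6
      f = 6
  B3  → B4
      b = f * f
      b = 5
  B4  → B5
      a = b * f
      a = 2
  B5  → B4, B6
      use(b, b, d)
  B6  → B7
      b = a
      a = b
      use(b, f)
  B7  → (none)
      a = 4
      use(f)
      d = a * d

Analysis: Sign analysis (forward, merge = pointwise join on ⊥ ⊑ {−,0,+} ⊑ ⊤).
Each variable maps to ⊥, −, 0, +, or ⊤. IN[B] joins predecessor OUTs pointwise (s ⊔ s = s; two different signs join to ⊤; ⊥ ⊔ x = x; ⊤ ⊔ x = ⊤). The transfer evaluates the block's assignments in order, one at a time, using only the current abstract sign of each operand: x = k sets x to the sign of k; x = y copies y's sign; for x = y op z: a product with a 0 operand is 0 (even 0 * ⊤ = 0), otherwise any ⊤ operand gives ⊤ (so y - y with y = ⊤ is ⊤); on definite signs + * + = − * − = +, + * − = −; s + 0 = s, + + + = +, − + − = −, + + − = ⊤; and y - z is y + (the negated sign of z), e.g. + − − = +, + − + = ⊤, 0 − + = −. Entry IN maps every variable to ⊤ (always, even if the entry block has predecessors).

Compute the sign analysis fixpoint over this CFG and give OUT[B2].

Per-block solution:
  B0:  IN=(all ⊤)  OUT=(all ⊤)
  B1:  IN=(all ⊤)  OUT={b:+; rest ⊤}
  B2:  IN={b:+; rest ⊤}  OUT={a:+, b:+, f:+; rest ⊤}
  B3:  IN={a:+, b:+, f:+; rest ⊤}  OUT={a:+, b:+, f:+; rest ⊤}
  B4:  IN={a:+, b:+, f:+; rest ⊤}  OUT={a:+, b:+, f:+; rest ⊤}
  B5:  IN={a:+, b:+, f:+; rest ⊤}  OUT={a:+, b:+, f:+; rest ⊤}
  B6:  IN={a:+, b:+, f:+; rest ⊤}  OUT={a:+, b:+, f:+; rest ⊤}
  B7:  IN={a:+, b:+, f:+; rest ⊤}  OUT={a:+, b:+, f:+; rest ⊤}

Merge at B2: IN[B2] = OUT[B1] = {a: ⊤, b: +, c: ⊤, d: ⊤, e: ⊤, f: ⊤}
Applying B2's transfer function to that IN value gives OUT[B2] (row B2 above).

Answer: {a: +, b: +, c: ⊤, d: ⊤, e: ⊤, f: +}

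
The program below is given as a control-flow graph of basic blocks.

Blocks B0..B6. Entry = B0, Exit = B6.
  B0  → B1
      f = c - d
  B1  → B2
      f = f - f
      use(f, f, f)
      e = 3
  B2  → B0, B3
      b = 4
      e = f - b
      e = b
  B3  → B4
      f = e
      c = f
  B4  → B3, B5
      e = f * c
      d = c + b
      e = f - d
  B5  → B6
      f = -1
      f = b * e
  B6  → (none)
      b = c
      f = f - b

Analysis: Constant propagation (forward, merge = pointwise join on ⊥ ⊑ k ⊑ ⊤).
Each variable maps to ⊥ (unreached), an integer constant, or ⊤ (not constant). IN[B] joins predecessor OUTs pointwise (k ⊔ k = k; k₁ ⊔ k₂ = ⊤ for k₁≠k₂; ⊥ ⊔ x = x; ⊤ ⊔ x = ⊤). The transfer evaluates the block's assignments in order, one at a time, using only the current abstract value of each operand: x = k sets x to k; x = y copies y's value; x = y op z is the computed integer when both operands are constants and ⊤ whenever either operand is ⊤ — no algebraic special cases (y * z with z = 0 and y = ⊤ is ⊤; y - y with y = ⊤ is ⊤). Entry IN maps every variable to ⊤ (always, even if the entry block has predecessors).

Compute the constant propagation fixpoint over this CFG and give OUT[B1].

Converged values:
  B0:   IN=(all ⊤)   OUT=(all ⊤)
  B1:   IN=(all ⊤)   OUT={e:3; rest ⊤}
  B2:   IN={e:3; rest ⊤}   OUT={b:4, e:4; rest ⊤}
  B3:   IN={b:4; rest ⊤}   OUT={b:4; rest ⊤}
  B4:   IN={b:4; rest ⊤}   OUT={b:4; rest ⊤}
  B5:   IN={b:4; rest ⊤}   OUT={b:4; rest ⊤}
  B6:   IN={b:4; rest ⊤}   OUT=(all ⊤)

Merge at B1: IN[B1] = OUT[B0] = {a: ⊤, b: ⊤, c: ⊤, d: ⊤, e: ⊤, f: ⊤}
Applying B1's transfer function to that IN value gives OUT[B1] (row B1 above).

Answer: {a: ⊤, b: ⊤, c: ⊤, d: ⊤, e: 3, f: ⊤}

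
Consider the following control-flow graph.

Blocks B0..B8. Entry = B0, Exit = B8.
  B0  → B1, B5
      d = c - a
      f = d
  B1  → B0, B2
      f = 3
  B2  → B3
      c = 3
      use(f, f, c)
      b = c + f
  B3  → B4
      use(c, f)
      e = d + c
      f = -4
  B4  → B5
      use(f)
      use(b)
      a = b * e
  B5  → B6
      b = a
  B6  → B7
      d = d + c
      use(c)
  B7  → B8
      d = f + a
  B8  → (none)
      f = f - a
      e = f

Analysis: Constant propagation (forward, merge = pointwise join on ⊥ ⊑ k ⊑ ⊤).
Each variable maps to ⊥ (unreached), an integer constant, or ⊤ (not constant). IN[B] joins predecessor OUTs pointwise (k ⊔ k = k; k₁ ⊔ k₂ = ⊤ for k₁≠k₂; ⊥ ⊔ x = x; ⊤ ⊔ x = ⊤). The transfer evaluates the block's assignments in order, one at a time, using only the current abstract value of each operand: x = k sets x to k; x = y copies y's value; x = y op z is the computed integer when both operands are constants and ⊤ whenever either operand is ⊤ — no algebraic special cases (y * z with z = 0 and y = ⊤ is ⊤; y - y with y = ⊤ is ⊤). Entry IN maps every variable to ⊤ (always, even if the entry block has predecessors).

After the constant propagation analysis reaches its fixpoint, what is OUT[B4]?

Answer: {a: ⊤, b: 6, c: 3, d: ⊤, e: ⊤, f: -4}

Derivation:
Fixpoint table:
  B0:  IN=(all ⊤)  OUT=(all ⊤)
  B1:  IN=(all ⊤)  OUT={f:3; rest ⊤}
  B2:  IN={f:3; rest ⊤}  OUT={b:6, c:3, f:3; rest ⊤}
  B3:  IN={b:6, c:3, f:3; rest ⊤}  OUT={b:6, c:3, f:-4; rest ⊤}
  B4:  IN={b:6, c:3, f:-4; rest ⊤}  OUT={b:6, c:3, f:-4; rest ⊤}
  B5:  IN=(all ⊤)  OUT=(all ⊤)
  B6:  IN=(all ⊤)  OUT=(all ⊤)
  B7:  IN=(all ⊤)  OUT=(all ⊤)
  B8:  IN=(all ⊤)  OUT=(all ⊤)

Merge at B4: IN[B4] = OUT[B3] = {a: ⊤, b: 6, c: 3, d: ⊤, e: ⊤, f: -4}
Applying B4's transfer function to that IN value gives OUT[B4] (row B4 above).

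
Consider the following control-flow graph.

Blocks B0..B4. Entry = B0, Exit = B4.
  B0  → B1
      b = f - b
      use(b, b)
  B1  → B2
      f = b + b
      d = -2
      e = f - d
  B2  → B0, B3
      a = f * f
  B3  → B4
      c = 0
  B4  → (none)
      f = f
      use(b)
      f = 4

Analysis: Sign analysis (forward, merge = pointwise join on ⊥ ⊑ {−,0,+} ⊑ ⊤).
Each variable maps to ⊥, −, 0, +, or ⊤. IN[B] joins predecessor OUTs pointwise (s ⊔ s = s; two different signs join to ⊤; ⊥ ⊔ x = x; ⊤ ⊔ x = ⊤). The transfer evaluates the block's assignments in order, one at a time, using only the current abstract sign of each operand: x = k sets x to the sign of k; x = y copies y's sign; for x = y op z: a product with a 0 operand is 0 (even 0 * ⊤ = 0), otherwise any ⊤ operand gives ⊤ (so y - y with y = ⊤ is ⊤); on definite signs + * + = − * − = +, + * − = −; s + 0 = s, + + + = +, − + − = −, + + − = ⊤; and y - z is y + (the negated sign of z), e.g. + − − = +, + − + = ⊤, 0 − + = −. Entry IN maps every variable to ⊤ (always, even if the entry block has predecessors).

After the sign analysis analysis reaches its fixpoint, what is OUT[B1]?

Answer: {a: ⊤, b: ⊤, c: ⊤, d: -, e: ⊤, f: ⊤}

Working:
Fixpoint table:
  B0:   IN=(all ⊤)   OUT=(all ⊤)
  B1:   IN=(all ⊤)   OUT={d:-; rest ⊤}
  B2:   IN={d:-; rest ⊤}   OUT={d:-; rest ⊤}
  B3:   IN={d:-; rest ⊤}   OUT={c:0, d:-; rest ⊤}
  B4:   IN={c:0, d:-; rest ⊤}   OUT={c:0, d:-, f:+; rest ⊤}

Merge at B1: IN[B1] = OUT[B0] = {a: ⊤, b: ⊤, c: ⊤, d: ⊤, e: ⊤, f: ⊤}
Applying B1's transfer function to that IN value gives OUT[B1] (row B1 above).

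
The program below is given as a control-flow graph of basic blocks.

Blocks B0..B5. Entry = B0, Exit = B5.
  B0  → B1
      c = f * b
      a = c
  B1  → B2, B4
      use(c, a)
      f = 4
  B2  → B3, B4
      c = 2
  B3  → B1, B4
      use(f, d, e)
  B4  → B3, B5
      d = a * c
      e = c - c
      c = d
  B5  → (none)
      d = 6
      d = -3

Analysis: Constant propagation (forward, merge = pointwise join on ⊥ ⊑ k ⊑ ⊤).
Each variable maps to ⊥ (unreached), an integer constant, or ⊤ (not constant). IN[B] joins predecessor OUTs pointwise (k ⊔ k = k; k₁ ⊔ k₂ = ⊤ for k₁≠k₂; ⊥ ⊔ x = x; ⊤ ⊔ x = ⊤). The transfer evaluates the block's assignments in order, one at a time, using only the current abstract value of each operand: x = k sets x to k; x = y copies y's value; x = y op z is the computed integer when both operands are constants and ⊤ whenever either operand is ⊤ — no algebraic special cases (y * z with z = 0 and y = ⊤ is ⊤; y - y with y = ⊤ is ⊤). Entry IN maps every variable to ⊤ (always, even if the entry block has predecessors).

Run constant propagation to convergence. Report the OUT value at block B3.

Fixpoint table:
  B0: | IN=(all ⊤) | OUT=(all ⊤)
  B1: | IN=(all ⊤) | OUT={f:4; rest ⊤}
  B2: | IN={f:4; rest ⊤} | OUT={c:2, f:4; rest ⊤}
  B3: | IN={f:4; rest ⊤} | OUT={f:4; rest ⊤}
  B4: | IN={f:4; rest ⊤} | OUT={f:4; rest ⊤}
  B5: | IN={f:4; rest ⊤} | OUT={d:-3, f:4; rest ⊤}

Merge at B3: IN[B3] = OUT[B2] ⊔ OUT[B4] = {a: ⊤, b: ⊤, c: ⊤, d: ⊤, e: ⊤, f: 4}
Applying B3's transfer function to that IN value gives OUT[B3] (row B3 above).

Answer: {a: ⊤, b: ⊤, c: ⊤, d: ⊤, e: ⊤, f: 4}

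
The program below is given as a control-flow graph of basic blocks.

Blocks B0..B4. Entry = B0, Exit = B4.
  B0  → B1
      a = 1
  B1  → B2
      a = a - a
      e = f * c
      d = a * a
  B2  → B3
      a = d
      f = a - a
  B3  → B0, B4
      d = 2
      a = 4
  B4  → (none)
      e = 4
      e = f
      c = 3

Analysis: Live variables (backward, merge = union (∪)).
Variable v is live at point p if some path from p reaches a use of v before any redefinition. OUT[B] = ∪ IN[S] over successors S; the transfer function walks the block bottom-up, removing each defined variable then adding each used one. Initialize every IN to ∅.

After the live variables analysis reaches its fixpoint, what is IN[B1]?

Answer: {a, c, f}

Working:
Per-block solution:
  B0:   IN={c, f}   OUT={a, c, f}
  B1:   IN={a, c, f}   OUT={c, d}
  B2:   IN={c, d}   OUT={c, f}
  B3:   IN={c, f}   OUT={c, f}
  B4:   IN={f}   OUT={}

Merge at B1: OUT[B1] = IN[B2] = {c, d}
Applying B1's transfer function to that OUT value gives IN[B1] (row B1 above).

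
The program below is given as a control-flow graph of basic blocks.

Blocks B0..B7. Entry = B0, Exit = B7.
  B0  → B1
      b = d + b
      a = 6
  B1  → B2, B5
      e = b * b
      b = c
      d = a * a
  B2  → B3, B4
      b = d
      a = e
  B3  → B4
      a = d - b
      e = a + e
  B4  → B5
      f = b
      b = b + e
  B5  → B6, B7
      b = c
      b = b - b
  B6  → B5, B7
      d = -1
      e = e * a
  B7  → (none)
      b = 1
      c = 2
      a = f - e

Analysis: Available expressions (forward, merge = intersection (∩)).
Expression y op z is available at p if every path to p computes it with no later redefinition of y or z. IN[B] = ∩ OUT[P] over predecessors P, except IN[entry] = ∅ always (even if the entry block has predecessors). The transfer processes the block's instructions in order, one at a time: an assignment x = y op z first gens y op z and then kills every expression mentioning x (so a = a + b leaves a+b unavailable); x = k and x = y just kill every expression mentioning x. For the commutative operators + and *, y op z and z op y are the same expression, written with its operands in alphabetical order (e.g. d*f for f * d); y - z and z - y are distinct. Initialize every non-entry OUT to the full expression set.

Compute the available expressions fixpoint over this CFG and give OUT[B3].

Answer: {d-b}

Working:
Per-block solution:
  B0: | IN={} | OUT={}
  B1: | IN={} | OUT={a*a}
  B2: | IN={a*a} | OUT={}
  B3: | IN={} | OUT={d-b}
  B4: | IN={} | OUT={}
  B5: | IN={} | OUT={}
  B6: | IN={} | OUT={}
  B7: | IN={} | OUT={f-e}

Merge at B3: IN[B3] = OUT[B2] = {}
Applying B3's transfer function to that IN value gives OUT[B3] (row B3 above).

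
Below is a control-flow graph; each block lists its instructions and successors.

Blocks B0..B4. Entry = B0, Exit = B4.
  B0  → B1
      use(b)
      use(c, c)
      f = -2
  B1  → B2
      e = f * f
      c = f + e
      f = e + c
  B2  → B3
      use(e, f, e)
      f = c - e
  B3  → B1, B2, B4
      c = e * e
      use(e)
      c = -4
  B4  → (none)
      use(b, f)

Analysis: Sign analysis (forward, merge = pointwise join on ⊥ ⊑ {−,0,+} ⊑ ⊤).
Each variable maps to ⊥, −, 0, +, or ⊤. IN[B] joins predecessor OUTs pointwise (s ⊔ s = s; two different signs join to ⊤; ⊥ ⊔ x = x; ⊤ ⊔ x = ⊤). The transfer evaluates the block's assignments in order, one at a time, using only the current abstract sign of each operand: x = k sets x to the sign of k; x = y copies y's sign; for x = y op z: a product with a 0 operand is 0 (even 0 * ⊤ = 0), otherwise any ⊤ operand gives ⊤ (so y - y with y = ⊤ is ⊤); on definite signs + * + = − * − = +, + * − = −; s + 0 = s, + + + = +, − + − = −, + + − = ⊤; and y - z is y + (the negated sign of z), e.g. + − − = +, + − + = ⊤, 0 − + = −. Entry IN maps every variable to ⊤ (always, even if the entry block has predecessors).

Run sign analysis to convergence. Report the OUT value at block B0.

Answer: {a: ⊤, b: ⊤, c: ⊤, d: ⊤, e: ⊤, f: -}

Working:
Fixpoint table:
  B0:  IN=(all ⊤)  OUT={f:-; rest ⊤}
  B1:  IN=(all ⊤)  OUT=(all ⊤)
  B2:  IN=(all ⊤)  OUT=(all ⊤)
  B3:  IN=(all ⊤)  OUT={c:-; rest ⊤}
  B4:  IN={c:-; rest ⊤}  OUT={c:-; rest ⊤}

B0 is the boundary node: IN[B0] = {a: ⊤, b: ⊤, c: ⊤, d: ⊤, e: ⊤, f: ⊤}
Applying B0's transfer function to that IN value gives OUT[B0] (row B0 above).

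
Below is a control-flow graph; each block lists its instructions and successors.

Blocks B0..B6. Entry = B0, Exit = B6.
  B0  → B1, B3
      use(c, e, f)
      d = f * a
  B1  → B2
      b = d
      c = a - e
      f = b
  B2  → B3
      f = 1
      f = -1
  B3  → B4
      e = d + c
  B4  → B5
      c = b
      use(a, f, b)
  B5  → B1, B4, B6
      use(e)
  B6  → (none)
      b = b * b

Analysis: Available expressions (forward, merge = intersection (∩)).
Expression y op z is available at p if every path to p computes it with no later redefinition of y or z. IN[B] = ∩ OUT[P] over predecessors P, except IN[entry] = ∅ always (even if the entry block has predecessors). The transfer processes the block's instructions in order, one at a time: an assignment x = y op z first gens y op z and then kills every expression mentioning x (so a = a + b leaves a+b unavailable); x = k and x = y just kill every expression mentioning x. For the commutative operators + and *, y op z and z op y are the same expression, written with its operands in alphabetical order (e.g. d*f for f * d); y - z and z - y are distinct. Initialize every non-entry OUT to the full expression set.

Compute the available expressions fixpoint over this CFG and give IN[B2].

Answer: {a-e}

Working:
Per-block solution:
  B0: | IN={} | OUT={a*f}
  B1: | IN={} | OUT={a-e}
  B2: | IN={a-e} | OUT={a-e}
  B3: | IN={} | OUT={c+d}
  B4: | IN={} | OUT={}
  B5: | IN={} | OUT={}
  B6: | IN={} | OUT={}

Merge at B2: IN[B2] = OUT[B1] = {a-e}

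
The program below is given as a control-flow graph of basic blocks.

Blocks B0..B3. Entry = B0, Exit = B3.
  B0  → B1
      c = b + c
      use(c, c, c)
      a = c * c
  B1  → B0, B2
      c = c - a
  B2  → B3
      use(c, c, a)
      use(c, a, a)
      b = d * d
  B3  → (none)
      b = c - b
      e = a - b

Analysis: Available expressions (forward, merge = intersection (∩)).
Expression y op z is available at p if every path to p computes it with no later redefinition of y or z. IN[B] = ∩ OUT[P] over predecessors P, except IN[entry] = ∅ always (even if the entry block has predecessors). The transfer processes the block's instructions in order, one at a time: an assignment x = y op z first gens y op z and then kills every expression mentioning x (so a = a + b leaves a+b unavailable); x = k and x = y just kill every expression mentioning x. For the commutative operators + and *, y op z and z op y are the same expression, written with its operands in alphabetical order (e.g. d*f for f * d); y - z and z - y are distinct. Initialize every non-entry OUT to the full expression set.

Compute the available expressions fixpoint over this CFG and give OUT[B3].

Fixpoint table:
  B0: | IN={} | OUT={c*c}
  B1: | IN={c*c} | OUT={}
  B2: | IN={} | OUT={d*d}
  B3: | IN={d*d} | OUT={a-b, d*d}

Merge at B3: IN[B3] = OUT[B2] = {d*d}
Applying B3's transfer function to that IN value gives OUT[B3] (row B3 above).

Answer: {a-b, d*d}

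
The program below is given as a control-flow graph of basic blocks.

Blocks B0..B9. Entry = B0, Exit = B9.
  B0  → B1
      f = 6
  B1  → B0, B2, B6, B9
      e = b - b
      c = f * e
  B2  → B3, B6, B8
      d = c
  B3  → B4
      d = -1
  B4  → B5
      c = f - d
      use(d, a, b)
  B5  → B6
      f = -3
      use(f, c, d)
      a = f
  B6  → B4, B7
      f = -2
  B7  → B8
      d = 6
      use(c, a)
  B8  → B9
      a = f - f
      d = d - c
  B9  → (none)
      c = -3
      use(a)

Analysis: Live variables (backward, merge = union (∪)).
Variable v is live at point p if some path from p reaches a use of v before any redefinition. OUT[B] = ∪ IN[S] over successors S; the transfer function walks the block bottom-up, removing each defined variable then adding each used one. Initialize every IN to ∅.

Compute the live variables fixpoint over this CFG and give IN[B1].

Answer: {a, b, d, f}

Working:
Fixpoint table:
  B0:  IN={a, b, d}  OUT={a, b, d, f}
  B1:  IN={a, b, d, f}  OUT={a, b, c, d, f}
  B2:  IN={a, b, c, f}  OUT={a, b, c, d, f}
  B3:  IN={a, b, f}  OUT={a, b, d, f}
  B4:  IN={a, b, d, f}  OUT={b, c, d}
  B5:  IN={b, c, d}  OUT={a, b, c, d}
  B6:  IN={a, b, c, d}  OUT={a, b, c, d, f}
  B7:  IN={a, c, f}  OUT={c, d, f}
  B8:  IN={c, d, f}  OUT={a}
  B9:  IN={a}  OUT={}

Merge at B1: OUT[B1] = IN[B0] ⊔ IN[B2] ⊔ IN[B6] ⊔ IN[B9] = {a, b, c, d, f}
Applying B1's transfer function to that OUT value gives IN[B1] (row B1 above).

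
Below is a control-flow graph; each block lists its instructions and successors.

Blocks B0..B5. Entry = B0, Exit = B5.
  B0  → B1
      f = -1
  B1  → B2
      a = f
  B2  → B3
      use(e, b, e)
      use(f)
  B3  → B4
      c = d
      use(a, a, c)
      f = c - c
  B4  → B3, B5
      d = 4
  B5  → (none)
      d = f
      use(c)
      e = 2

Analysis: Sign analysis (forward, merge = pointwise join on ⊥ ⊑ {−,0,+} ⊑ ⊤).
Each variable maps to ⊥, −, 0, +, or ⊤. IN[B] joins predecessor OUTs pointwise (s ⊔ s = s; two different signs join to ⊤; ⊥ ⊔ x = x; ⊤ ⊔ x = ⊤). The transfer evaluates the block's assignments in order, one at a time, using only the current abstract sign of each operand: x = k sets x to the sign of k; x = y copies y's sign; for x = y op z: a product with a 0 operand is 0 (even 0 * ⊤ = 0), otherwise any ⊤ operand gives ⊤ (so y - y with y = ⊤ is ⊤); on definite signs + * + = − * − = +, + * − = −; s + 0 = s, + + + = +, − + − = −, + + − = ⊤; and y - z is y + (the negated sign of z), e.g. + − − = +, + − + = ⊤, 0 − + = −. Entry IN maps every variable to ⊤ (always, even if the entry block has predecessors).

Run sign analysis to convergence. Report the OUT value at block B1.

Fixpoint table:
  B0: | IN=(all ⊤) | OUT={f:-; rest ⊤}
  B1: | IN={f:-; rest ⊤} | OUT={a:-, f:-; rest ⊤}
  B2: | IN={a:-, f:-; rest ⊤} | OUT={a:-, f:-; rest ⊤}
  B3: | IN={a:-; rest ⊤} | OUT={a:-; rest ⊤}
  B4: | IN={a:-; rest ⊤} | OUT={a:-, d:+; rest ⊤}
  B5: | IN={a:-, d:+; rest ⊤} | OUT={a:-, e:+; rest ⊤}

Merge at B1: IN[B1] = OUT[B0] = {a: ⊤, b: ⊤, c: ⊤, d: ⊤, e: ⊤, f: -}
Applying B1's transfer function to that IN value gives OUT[B1] (row B1 above).

Answer: {a: -, b: ⊤, c: ⊤, d: ⊤, e: ⊤, f: -}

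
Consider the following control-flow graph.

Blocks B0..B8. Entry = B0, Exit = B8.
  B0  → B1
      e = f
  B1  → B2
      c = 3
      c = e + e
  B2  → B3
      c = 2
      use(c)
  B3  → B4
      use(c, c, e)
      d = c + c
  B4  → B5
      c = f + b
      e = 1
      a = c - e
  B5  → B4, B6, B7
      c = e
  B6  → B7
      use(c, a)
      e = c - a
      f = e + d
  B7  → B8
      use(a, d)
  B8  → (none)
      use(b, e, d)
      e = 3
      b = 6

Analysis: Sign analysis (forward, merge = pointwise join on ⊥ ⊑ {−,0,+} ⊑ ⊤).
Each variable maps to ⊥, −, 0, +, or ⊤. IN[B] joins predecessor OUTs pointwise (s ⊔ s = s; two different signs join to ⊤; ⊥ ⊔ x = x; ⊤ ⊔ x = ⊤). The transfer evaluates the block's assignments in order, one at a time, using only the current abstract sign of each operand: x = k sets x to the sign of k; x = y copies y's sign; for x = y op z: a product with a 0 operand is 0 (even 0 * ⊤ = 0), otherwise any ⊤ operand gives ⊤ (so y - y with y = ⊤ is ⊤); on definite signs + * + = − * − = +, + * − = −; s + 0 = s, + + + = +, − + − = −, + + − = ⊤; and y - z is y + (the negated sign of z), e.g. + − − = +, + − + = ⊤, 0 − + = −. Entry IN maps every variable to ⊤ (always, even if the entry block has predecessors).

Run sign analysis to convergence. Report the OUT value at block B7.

Fixpoint table:
  B0: | IN=(all ⊤) | OUT=(all ⊤)
  B1: | IN=(all ⊤) | OUT=(all ⊤)
  B2: | IN=(all ⊤) | OUT={c:+; rest ⊤}
  B3: | IN={c:+; rest ⊤} | OUT={c:+, d:+; rest ⊤}
  B4: | IN={c:+, d:+; rest ⊤} | OUT={d:+, e:+; rest ⊤}
  B5: | IN={d:+, e:+; rest ⊤} | OUT={c:+, d:+, e:+; rest ⊤}
  B6: | IN={c:+, d:+, e:+; rest ⊤} | OUT={c:+, d:+; rest ⊤}
  B7: | IN={c:+, d:+; rest ⊤} | OUT={c:+, d:+; rest ⊤}
  B8: | IN={c:+, d:+; rest ⊤} | OUT={b:+, c:+, d:+, e:+; rest ⊤}

Merge at B7: IN[B7] = OUT[B5] ⊔ OUT[B6] = {a: ⊤, b: ⊤, c: +, d: +, e: ⊤, f: ⊤}
Applying B7's transfer function to that IN value gives OUT[B7] (row B7 above).

Answer: {a: ⊤, b: ⊤, c: +, d: +, e: ⊤, f: ⊤}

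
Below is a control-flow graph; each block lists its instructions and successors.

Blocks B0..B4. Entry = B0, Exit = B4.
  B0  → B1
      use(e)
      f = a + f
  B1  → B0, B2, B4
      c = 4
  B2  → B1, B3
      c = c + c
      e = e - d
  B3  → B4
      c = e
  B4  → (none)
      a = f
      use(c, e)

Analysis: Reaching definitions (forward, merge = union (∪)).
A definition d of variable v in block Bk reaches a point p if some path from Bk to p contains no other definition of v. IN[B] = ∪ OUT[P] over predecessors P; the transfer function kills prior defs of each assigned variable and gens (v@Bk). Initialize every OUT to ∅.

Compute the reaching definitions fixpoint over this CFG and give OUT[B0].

Converged values:
  B0:   IN={c@B1, e@B2, f@B0}   OUT={c@B1, e@B2, f@B0}
  B1:   IN={c@B1, c@B2, e@B2, f@B0}   OUT={c@B1, e@B2, f@B0}
  B2:   IN={c@B1, e@B2, f@B0}   OUT={c@B2, e@B2, f@B0}
  B3:   IN={c@B2, e@B2, f@B0}   OUT={c@B3, e@B2, f@B0}
  B4:   IN={c@B1, c@B3, e@B2, f@B0}   OUT={a@B4, c@B1, c@B3, e@B2, f@B0}

Merge at B0 (entry node, so the boundary value {} is joined with the incoming edge(s)): IN[B0] = {} ⊔ OUT[B1] = {c@B1, e@B2, f@B0}
Applying B0's transfer function to that IN value gives OUT[B0] (row B0 above).

Answer: {c@B1, e@B2, f@B0}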